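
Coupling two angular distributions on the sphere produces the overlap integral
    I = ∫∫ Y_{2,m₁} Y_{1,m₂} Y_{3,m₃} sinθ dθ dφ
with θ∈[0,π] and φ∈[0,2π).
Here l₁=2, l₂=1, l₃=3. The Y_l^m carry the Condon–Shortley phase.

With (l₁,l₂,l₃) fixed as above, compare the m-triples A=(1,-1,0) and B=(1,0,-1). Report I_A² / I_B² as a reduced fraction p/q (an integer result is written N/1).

Shared (l₁,l₂,l₃)=(2,1,3): N and (l;000)² cancel in I_A²/I_B².
A: Δ = 0!·4!·2!/7! = 1/105; Racah Σ t=0..0: t=0:+1/12 = 1/12; ⇒ 3j(2 1 3; 1 -1 0)² = 1/35, sgn -1
B: Δ = 0!·4!·2!/7! = 1/105; Racah Σ t=0..0: t=0:+1/6 = 1/6; ⇒ 3j(2 1 3; 1 0 -1)² = 8/105, sgn +1
I_A²/I_B² = (1/35)/(8/105) = 3/8

3/8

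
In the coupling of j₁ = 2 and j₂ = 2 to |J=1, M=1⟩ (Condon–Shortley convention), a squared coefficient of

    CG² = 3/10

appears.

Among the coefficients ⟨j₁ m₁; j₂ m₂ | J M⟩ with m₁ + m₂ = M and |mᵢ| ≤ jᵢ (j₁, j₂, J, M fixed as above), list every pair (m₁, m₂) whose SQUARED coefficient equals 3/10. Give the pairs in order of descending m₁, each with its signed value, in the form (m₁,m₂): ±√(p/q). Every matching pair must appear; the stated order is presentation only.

Admissible pairs with m₁+m₂ = M = 1: (-1,2), (0,1), (1,0), (2,-1)
  (m₁,m₂)=(2,-1): CG² = 1/5, CG = +√(1/5)
  (m₁,m₂)=(1,0): CG² = 3/10, CG = −√(3/10)   ← matches the target
  (m₁,m₂)=(0,1): CG² = 3/10, CG = +√(3/10)   ← matches the target
  (m₁,m₂)=(-1,2): CG² = 1/5, CG = −√(1/5)
Pairs with CG² = 3/10: (1,0): −√(3/10); (0,1): +√(3/10)

(1,0): −√(3/10); (0,1): +√(3/10)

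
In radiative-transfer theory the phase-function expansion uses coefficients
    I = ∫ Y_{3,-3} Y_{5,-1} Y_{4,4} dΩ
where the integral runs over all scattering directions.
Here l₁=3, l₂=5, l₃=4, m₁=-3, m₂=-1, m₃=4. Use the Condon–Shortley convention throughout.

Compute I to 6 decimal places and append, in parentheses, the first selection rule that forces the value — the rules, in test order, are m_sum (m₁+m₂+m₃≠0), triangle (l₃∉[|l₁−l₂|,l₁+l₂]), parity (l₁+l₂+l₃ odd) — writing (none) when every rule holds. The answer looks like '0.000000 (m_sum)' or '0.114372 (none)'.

0.050679 (none)

m-sum 0 ✓  L=12 even ✓  2≤4≤8 ✓
Π(2lᵢ+1) = 7×11×9 = 693
triangle coeff Δ(3,5,4) = 1/180180
Σ_t [1,3]: t=1:−1/576 t=2:+1/144 t=3:−1/576 = 1/288
(3j)²=20/1001 [(3 5 4; 0 0 0)], sign=+1
Σ_t [4,4]: t=4:+1/34560 = 1/34560
(3j)²=1/429 [(3 5 4; -3 -1 4)], sign=+1
⇒ 4πI² = 60/1859
I = (+1)√(60/1859/(4π)) = 0.05067935
No selection rule forces the value: the integral is nonzero (none).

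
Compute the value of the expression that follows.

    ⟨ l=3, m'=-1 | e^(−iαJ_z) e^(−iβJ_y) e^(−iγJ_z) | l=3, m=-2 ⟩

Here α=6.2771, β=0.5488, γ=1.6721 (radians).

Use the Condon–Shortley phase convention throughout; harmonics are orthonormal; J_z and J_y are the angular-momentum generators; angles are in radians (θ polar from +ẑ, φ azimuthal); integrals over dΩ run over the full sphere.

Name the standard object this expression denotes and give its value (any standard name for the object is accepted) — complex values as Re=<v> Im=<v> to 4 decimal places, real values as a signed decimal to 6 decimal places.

This is a Wigner D-matrix element — the rotation-matrix element ⟨l m'| R(α,β,γ) |l m⟩ in the angular-momentum basis.
Split into d^3_{-1,-2}(β=0.5488) × two z-phases.
c=cos(0.548800/2)=0.962588, s=sin(0.548800/2)=0.270969; N=√[2·24·1·120]=75.894664
The bounds max(0,m−m')=0 and min(l+m,l−m')=1 give 2 terms
  k=0: (−1)^1·75.8947/(24)·0.9626^5·0.2710^1 = -0.708145
  k=1: (−1)^2·75.8947/(12)·0.9626^3·0.2710^3 = +0.112231
d^3_{-1,-2}(0.5488) = -0.708145 +0.112231 = -0.595915
D = (+0.999981-0.006085i)·(-0.595915)·(-0.979545-0.201224i) = +0.584444+0.116358i

Wigner D-matrix element, Re=0.5844 Im=0.1164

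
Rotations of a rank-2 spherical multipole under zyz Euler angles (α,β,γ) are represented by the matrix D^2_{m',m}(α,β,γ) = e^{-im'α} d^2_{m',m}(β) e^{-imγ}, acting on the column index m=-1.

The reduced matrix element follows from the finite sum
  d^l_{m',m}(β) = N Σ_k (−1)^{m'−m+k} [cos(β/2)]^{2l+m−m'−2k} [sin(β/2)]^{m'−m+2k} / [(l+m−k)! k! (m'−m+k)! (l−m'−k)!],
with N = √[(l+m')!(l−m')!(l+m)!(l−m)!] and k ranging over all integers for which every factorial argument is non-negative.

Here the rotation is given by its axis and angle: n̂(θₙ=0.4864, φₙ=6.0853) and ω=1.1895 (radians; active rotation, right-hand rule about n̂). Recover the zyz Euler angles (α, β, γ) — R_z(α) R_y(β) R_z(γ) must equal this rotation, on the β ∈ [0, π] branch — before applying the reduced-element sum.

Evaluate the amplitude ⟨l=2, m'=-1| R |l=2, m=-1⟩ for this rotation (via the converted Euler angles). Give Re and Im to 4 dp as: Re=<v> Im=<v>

Axis–angle → zyz. n̂ = (sinθₙcosφₙ, sinθₙsinφₙ, cosθₙ) = (+0.458324, -0.091898, +0.884021), ω = 1.1895.
R = I cosω + sinω [n̂]ₓ + (1−cosω) n̂n̂ᵀ gives
  R = [+0.504016, -0.846979, +0.169097; +0.794088, +0.377427, -0.476417; +0.339694, +0.374400, +0.862805]
β = atan2(√(R₁₃²+R₂₃²), R₃₃) = 0.530004; α = atan2(R₂₃, R₁₃) mod 2π = 5.053453; γ = atan2(R₃₂, −R₃₁) mod 2π = 2.307631
First d^2_{-1,-1}(β=0.5300), then the phase factors e^{-i(-1)α} and e^{-i(-1)γ}:
With c≡cos(β/2)=0.965092 and s≡sin(β/2)=0.261911, N=[1·6·1·6]^{1/2}=6.000000
k∈{0,1} keeps every argument non-negative
  k=0: (−1)^0·6.0000/(6)·0.9651^4·0.2619^0 = +0.867511
  k=1: (−1)^1·6.0000/(2)·0.9651^2·0.2619^2 = -0.191675
d^2_{-1,-1}(0.5300) = +0.867511 -0.191675 = +0.675835
Phases: e^{-i·(-1)·5.0535}=+0.334490-0.942399i, e^{-i·(-1)·2.3076}=-0.671947+0.740599i ⇒ D=+0.319792+0.595388i

Re=0.3198 Im=0.5954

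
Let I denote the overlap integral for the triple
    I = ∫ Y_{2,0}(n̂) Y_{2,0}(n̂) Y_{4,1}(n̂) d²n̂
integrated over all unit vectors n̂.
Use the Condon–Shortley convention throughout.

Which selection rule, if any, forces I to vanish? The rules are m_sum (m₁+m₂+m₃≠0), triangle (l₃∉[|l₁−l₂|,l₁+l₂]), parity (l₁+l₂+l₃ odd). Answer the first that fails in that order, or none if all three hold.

m_sum

Σmᵢ = 1  ✗
l₃∈[|l₁−l₂|,l₁+l₂]=[0,4], have l₃=4
Σlᵢ = 8 ⇒ even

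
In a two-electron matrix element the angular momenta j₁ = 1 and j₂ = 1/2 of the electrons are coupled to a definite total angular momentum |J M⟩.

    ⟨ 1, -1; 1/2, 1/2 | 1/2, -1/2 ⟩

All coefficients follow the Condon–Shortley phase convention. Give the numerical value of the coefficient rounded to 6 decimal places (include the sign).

√[2·1!1!0!/3! · 0!2!1!0!0!1!] = √(2/3)
  +(−1)^1/∏(1,0,1,0,0,0)! = -1  (running -1)
⟨..|..⟩ = √(2/3)·(-1) = -0.816497

-0.816497  (= −√(2/3))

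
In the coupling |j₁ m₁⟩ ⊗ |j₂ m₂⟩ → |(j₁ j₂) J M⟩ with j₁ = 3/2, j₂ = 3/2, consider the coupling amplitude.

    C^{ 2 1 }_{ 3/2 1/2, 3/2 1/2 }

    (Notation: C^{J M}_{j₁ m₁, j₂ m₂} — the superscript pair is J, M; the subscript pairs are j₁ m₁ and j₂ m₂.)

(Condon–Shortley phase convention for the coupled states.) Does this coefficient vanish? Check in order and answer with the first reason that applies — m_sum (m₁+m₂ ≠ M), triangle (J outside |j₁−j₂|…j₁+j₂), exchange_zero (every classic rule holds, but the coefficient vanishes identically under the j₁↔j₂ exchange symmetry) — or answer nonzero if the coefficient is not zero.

exchange_zero

m-sum: m₁+m₂ = 1/2+1/2 = 1, M = 1  ✓
triangle: |j₁−j₂| = 0 ≤ J = 2 ≤ j₁+j₂ = 3  ✓
exchange: j₁=j₂ and m₁=m₂, and (−1)^(j₁+j₂−J) = (−1)^1 = −1 forces ⟨j₁m₁;j₂m₂|JM⟩ = −⟨j₂m₂;j₁m₁|JM⟩ = −⟨j₁m₁;j₂m₂|JM⟩ ⇒ the coefficient vanishes identically
Racah sum check: Σ_k collapses to 0 ⇒ CG = 0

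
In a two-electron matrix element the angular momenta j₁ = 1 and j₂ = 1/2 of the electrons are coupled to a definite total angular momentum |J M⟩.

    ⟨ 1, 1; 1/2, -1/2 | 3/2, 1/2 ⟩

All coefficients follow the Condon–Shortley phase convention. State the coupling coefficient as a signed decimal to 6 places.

√[4·0!2!1!/4! · 2!0!0!1!2!1!] = √(4/3)
  +(−1)^0/∏(0,0,0,0,2,1)! = 1/2  (running 1/2)
⟨..|..⟩ = √(4/3)·(1/2) = +0.577350

+√(1/3) ≈ +0.577350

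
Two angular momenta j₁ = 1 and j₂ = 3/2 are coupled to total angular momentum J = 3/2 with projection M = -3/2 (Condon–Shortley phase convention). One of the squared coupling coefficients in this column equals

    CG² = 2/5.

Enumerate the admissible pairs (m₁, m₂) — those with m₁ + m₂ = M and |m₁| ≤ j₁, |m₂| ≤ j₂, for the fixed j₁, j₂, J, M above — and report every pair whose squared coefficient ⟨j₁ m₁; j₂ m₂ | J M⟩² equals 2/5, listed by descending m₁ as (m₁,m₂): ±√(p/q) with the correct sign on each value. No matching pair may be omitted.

(-1,-1/2): −√(2/5)

Admissible pairs with m₁+m₂ = M = -3/2: (-1,-1/2), (0,-3/2)
  (m₁,m₂)=(0,-3/2): CG² = 3/5, CG = +√(3/5)
  (m₁,m₂)=(-1,-1/2): CG² = 2/5, CG = −√(2/5)   ← matches the target
Pairs with CG² = 2/5: (-1,-1/2): −√(2/5)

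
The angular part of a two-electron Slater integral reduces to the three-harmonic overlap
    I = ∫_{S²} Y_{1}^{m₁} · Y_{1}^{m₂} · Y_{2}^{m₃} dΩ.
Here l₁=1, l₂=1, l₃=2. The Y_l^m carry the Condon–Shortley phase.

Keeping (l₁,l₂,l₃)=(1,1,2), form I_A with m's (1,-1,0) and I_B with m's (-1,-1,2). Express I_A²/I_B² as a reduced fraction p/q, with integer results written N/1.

Same 1,1,2: normalisation and zero-m 3j drop out of the ratio.
A: Δ: 0! 2! 2! / 5! → 1/30; sum: t=0:+1/4 = 1/4; 3j²(1 1 2; 1 -1 0) = Δ·Π!·Σ² = 1/30  (sign +1)
B: Δ: 0! 2! 2! / 5! → 1/30; sum: t=0:+1/4 = 1/4; 3j²(1 1 2; -1 -1 2) = Δ·Π!·Σ² = 1/5  (sign +1)
I_A²/I_B² = (1/30)/(1/5) = 1/6

1/6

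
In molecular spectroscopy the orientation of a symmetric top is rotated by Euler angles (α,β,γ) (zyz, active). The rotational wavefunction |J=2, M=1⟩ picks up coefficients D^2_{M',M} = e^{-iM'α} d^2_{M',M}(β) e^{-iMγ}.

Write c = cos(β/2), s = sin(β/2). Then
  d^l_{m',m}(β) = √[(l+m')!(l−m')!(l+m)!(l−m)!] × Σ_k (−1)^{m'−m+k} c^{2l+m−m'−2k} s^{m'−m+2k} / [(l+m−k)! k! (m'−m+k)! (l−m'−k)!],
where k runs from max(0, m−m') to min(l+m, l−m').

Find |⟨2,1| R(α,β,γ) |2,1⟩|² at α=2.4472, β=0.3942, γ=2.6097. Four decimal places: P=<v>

P=0.6628

Split into d^2_{1,1}(β=0.3942) × two z-phases.
With c≡cos(β/2)=0.980639 and s≡sin(β/2)=0.195826, N=[6·1·6·1]^{1/2}=6.000000
The bounds max(0,m−m')=0 and min(l+m,l−m')=1 give 2 terms
  k=0: (−1)^0·6.0000/(6)·0.9806^4·0.1958^0 = +0.924775
  k=1: (−1)^1·6.0000/(2)·0.9806^2·0.1958^2 = -0.110632
d^2_{1,1}(0.3942) = +0.924775 -0.110632 = +0.814143
|D^2_{1,1}|² = |d^2_{1,1}(β)|² = (+0.814143)² = 0.662828 (the z-rotation phases have unit modulus)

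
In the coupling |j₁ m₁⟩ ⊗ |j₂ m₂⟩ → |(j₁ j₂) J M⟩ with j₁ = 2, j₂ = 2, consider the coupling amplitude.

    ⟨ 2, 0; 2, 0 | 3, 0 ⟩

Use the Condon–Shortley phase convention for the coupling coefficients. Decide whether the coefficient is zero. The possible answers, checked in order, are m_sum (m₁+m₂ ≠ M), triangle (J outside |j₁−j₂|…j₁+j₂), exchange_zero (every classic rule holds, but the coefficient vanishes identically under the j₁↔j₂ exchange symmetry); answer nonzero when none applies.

m-sum: m₁+m₂ = 0+0 = 0, M = 0  ✓
triangle: |j₁−j₂| = 0 ≤ J = 3 ≤ j₁+j₂ = 4  ✓
exchange: j₁=j₂ and m₁=m₂, and (−1)^(j₁+j₂−J) = (−1)^1 = −1 forces ⟨j₁m₁;j₂m₂|JM⟩ = −⟨j₂m₂;j₁m₁|JM⟩ = −⟨j₁m₁;j₂m₂|JM⟩ ⇒ the coefficient vanishes identically
Racah sum check: Σ_k collapses to 0 ⇒ CG = 0

exchange_zero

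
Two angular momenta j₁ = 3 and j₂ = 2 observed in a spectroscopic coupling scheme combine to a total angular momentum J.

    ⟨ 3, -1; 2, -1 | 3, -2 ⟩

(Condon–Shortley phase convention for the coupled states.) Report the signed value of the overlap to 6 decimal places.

−√(1/4) ≈ -0.500000

√[7·2!4!2!/9! · 2!4!1!3!1!5!] = √(64)
  +(−1)^0/∏(0,2,4,1,0,1)! = 1/48  (running 1/48)
  +(−1)^1/∏(1,1,3,0,1,2)! = -1/12  (running -1/16)
⟨..|..⟩ = √(64)·(-1/16) = -0.500000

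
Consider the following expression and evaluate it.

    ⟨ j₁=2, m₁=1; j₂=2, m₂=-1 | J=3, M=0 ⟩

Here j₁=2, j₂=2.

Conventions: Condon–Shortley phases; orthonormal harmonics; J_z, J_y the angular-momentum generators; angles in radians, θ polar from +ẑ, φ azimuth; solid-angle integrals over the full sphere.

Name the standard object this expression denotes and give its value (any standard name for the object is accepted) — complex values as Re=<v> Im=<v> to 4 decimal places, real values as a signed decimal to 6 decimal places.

This is a Clebsch–Gordan (vector-coupling) coefficient.
triangle: 1!×3!×3!/8! = 36/40320
(j±m)!: 3!×1!×1!×3!×3!×3! = 1296
prefactor² = (2J+1)×Δ×N² = 81/10
  k=0: +1/(0!×1!×1!×1!×2!×2!) = 1/4
  k=1: −1/(1!×0!×0!×0!×3!×3!) = -1/36
Σ = 2/9  ⇒  CG² = 81/10×(2/9)² = 2/5
CG = +√(2/5) = +0.632456

Clebsch–Gordan coefficient, +√(2/5) ≈ +0.632456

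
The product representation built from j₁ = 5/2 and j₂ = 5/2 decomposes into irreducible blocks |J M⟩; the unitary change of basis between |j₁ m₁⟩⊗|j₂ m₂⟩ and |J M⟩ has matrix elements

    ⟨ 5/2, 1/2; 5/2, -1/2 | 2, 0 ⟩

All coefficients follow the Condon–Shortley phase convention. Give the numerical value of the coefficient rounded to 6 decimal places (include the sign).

-0.436436

triangle: 3!×2!×2!/8! = 24/40320
(j±m)!: 3!×2!×2!×3!×2!×2! = 576
prefactor² = (2J+1)×Δ×N² = 12/7
  k=0: +1/(0!×3!×2!×2!×0!×0!) = 1/24
  k=1: −1/(1!×2!×1!×1!×1!×1!) = -1/2
  k=2: +1/(2!×1!×0!×0!×2!×2!) = 1/8
Σ = -1/3  ⇒  CG² = 12/7×(-1/3)² = 4/21
CG = −√(4/21) = -0.436436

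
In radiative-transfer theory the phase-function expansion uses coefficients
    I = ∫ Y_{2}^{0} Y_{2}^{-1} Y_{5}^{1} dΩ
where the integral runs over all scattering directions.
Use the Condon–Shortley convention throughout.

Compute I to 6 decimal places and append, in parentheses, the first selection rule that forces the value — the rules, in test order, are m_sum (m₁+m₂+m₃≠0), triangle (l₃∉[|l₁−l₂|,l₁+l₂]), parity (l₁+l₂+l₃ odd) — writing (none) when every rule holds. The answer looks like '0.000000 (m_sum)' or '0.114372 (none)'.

triangle: need 0≤l₃≤4, have 5; I=0

0.000000 (triangle)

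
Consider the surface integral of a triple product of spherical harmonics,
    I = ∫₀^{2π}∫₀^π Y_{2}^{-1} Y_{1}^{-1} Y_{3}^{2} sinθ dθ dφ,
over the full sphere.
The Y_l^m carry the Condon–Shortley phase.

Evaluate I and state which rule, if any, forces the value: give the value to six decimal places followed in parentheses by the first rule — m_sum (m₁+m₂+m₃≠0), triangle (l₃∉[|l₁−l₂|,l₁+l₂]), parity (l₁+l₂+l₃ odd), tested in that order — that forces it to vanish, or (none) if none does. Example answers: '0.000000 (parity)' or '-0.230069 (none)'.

m-sum 0 ✓  L=6 even ✓  1≤3≤3 ✓
Π(2lᵢ+1) = 5×3×7 = 105
triangle coeff Δ(2,1,3) = 1/105
Σ_t [0,0]: t=0:+1/4 = 1/4
(3j)²=3/35 [(2 1 3; 0 0 0)], sign=-1
Σ_t [0,0]: t=0:+1/12 = 1/12
(3j)²=2/21 [(2 1 3; -1 -1 2)], sign=-1
⇒ 4πI² = 6/7
I = (+1)√(6/7/(4π)) = 0.26116903
No selection rule forces the value: the integral is nonzero (none).

0.261169 (none)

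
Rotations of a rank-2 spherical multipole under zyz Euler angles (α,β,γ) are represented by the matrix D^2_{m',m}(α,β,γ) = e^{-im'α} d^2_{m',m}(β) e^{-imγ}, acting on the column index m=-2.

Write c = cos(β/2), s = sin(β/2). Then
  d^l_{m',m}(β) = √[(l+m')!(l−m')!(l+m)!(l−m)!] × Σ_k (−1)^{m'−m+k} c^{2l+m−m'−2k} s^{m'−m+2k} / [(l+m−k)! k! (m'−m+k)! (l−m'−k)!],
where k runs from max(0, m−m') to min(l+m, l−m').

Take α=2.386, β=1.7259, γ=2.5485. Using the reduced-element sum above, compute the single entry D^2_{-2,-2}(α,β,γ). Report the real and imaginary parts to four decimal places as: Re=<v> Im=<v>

Re=-0.1614 Im=-0.0768

D^2_{-2,-2}(2.3860,1.7259,2.5485) = e^{-i·-2·2.3860}·d^2_{-2,-2}(1.7259)·e^{-i·-2·2.5485}. Compute d first:
Half-angle: c=0.650199, s=0.759764. N=√(1·24·1·24)=24.000000
k∈{0} keeps every argument non-negative
  k=0: (−1)^0·24.0000/(24)·0.6502^4·0.7598^0 = +0.178725
d^2_{-2,-2}(1.7259) = +0.178725
Attach z-rotation phases: D = e^{-i(-2)(2.3860)}·(+0.178725)·e^{-i(-2)(2.5485)} = -0.161379-0.076808i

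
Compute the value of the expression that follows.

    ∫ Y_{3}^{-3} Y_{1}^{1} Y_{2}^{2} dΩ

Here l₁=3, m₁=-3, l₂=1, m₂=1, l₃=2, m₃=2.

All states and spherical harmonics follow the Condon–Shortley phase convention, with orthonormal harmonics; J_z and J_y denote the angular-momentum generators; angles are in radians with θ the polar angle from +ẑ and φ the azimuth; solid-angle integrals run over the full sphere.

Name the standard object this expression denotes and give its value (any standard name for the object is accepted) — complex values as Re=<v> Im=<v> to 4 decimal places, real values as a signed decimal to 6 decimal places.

This is a Gaunt coefficient — the integral of a triple product of spherical harmonics over the sphere.
Checks pass: Σm=0; 6 even; l₃=2∈[2,4].
(2·3+1)(2·1+1)(2·2+1) = 105
Δ: 2! 4! 0! / 7! → 1/105
sum: t=1:−1/4 = -1/4
3j²(3 1 2; 0 0 0) = Δ·Π!·Σ² = 3/35  (sign -1)
sum: t=2:+1/48 = 1/48
3j²(3 1 2; -3 1 2) = Δ·Π!·Σ² = 1/7  (sign +1)
combine: 4πI² = 105·3/35·1/7 = 9/7
take √, sign -1: I = -0.31986543

Gaunt coefficient, -0.319865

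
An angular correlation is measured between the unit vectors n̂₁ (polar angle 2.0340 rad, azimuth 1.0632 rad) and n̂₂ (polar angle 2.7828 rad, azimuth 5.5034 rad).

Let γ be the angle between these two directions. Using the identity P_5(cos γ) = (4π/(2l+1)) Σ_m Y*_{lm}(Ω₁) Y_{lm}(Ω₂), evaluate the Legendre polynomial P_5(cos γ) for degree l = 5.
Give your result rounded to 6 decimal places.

Term-by-term m-sum for l=5 (normalisation 4π/11 = 1.142397):
  m=-5: Y*=(0.150975, -0.218979)  Y=(-0.001801, -0.001702)  product (-0.000645, 0.000137)
  m=-4: Y*=(0.186341, 0.376494)  Y=(0.020888, -0.000469)  product (0.004069, 0.007777)
  m=-3: Y*=(-0.197143, -0.009472)  Y=(-0.071737, 0.074195)  product (0.014845, -0.013948)
  m=-2: Y*=(-0.128211, 0.206511)  Y=(-0.003580, -0.318927)  product (0.066321, 0.040151)
  m=-1: Y*=(-0.133429, -0.239890)  Y=(0.389198, 0.384854)  product (0.040392, -0.144715)
  m=+0: Y*=(-0.184770, -0.000000)  Y=(-0.224798, 0.000000)  product (0.041536, 0.000000)
  m=+1: Y*=(0.133429, -0.239890)  Y=(-0.389198, 0.384854)  product (0.040392, 0.144715)
  m=+2: Y*=(-0.128211, -0.206511)  Y=(-0.003580, 0.318927)  product (0.066321, -0.040151)
  m=+3: Y*=(0.197143, -0.009472)  Y=(0.071737, 0.074195)  product (0.014845, 0.013948)
  m=+4: Y*=(0.186341, -0.376494)  Y=(0.020888, 0.000469)  product (0.004069, -0.007777)
  m=+5: Y*=(-0.150975, -0.218979)  Y=(0.001801, -0.001702)  product (-0.000645, -0.000137)
Total Σ_m = (0.291502, -0.000000). Multiply by 1.142397: (0.333011, -0.000000). P_5(cos γ) = 0.333011

0.333011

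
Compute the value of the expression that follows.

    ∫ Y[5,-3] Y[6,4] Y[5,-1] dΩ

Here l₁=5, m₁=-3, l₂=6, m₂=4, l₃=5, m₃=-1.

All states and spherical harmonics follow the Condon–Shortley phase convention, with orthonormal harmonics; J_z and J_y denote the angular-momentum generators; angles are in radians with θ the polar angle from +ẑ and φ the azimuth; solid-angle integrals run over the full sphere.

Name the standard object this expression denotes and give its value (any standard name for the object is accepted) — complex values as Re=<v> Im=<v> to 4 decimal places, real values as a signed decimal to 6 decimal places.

Gaunt coefficient, -0.069086

This is a Gaunt coefficient — the integral of a triple product of spherical harmonics over the sphere.
m-sum 0 ✓  L=16 even ✓  1≤5≤11 ✓
Π(2lᵢ+1) = 11×13×11 = 1573
triangle coeff Δ(5,6,5) = 1/28588560
Σ_t [1,5]: t=1:−1/345600 t=2:+1/13824 t=3:−1/5184 t=4:+1/13824 t=5:−1/345600 = -7/129600
(3j)²=80/7293 [(5 6 5; 0 0 0)], sign=+1
Σ_t [4,6]: t=4:+1/829440 t=5:−1/86400 t=6:+1/138240 = -13/4147200
(3j)²=13/3740 [(5 6 5; -3 4 -1)], sign=-1
⇒ 4πI² = 52/867
I = (-1)√(52/867/(4π)) = -0.06908555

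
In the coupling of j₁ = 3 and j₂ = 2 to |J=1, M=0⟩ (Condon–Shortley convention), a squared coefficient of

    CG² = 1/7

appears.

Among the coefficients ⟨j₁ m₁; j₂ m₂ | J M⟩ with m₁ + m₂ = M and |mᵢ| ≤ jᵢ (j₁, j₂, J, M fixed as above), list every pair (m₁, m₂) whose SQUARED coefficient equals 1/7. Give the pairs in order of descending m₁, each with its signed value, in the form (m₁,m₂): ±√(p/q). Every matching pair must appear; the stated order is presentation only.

Admissible pairs with m₁+m₂ = M = 0: (-2,2), (-1,1), (0,0), (1,-1), (2,-2)
  (m₁,m₂)=(2,-2): CG² = 1/7, CG = +√(1/7)   ← matches the target
  (m₁,m₂)=(1,-1): CG² = 8/35, CG = −√(8/35)
  (m₁,m₂)=(0,0): CG² = 9/35, CG = +√(9/35)
  (m₁,m₂)=(-1,1): CG² = 8/35, CG = −√(8/35)
  (m₁,m₂)=(-2,2): CG² = 1/7, CG = +√(1/7)   ← matches the target
Pairs with CG² = 1/7: (2,-2): +√(1/7); (-2,2): +√(1/7)

(2,-2): +√(1/7); (-2,2): +√(1/7)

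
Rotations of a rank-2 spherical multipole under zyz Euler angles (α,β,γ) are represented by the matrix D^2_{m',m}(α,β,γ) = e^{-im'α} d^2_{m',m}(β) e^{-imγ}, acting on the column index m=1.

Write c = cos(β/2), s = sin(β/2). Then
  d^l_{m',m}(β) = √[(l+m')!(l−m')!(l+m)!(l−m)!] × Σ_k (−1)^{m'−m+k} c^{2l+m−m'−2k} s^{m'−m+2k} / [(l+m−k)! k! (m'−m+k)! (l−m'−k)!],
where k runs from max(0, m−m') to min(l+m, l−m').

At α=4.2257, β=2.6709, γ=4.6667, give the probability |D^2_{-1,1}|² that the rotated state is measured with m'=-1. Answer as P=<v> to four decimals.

First d^2_{-1,1}(β=2.6709), then the phase factors e^{-i(-1)α} and e^{-i(1)γ}:
c=cos(2.670900/2)=0.233180, s=sin(2.670900/2)=0.972434; N=√[1·6·6·1]=6.000000
k∈{2,3} keeps every argument non-negative
  k=2: (−1)^0·6.0000/(2)·0.2332^2·0.9724^2 = +0.154249
  k=3: (−1)^1·6.0000/(6)·0.2332^0·0.9724^4 = -0.894211
d^2_{-1,1}(2.6709) = +0.154249 -0.894211 = -0.739962
|D^2_{-1,1}|² = |d^2_{-1,1}(β)|² = (-0.739962)² = 0.547543 (the z-rotation phases have unit modulus)

P=0.5475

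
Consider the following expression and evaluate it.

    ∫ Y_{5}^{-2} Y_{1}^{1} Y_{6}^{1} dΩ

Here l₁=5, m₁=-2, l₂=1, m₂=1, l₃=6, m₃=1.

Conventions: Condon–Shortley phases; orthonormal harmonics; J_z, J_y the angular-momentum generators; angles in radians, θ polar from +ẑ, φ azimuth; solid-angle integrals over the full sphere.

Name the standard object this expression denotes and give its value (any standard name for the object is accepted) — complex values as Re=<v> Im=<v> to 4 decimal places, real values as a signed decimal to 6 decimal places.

Gaunt coefficient, -0.129207

This is a Gaunt coefficient — the integral of a triple product of spherical harmonics over the sphere.
Rules hold: Σm=0, L=12 even, 4≤6≤6.
N = 11·3·13 = 429
Δ = 0!·10!·2!/13! = 1/858
Racah Σ t=0..0: t=0:+1/14400 = 1/14400
⇒ 3j(5 1 6; 0 0 0)² = 6/143, sgn +1
Racah Σ t=0..0: t=0:+1/60480 = 1/60480
⇒ 3j(5 1 6; -2 1 1)² = 5/429, sgn -1
4πI² = N·(3j₀)²·(3jₘ)² = 30/143
I = -1·√(0.20979/4π) = -0.12920749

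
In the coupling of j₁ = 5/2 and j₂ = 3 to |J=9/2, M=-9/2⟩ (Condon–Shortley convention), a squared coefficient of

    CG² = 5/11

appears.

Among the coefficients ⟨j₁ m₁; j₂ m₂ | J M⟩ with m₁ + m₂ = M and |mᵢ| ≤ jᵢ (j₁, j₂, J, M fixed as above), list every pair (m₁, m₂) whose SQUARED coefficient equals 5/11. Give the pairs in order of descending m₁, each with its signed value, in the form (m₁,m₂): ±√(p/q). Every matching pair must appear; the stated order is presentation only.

Admissible pairs with m₁+m₂ = M = -9/2: (-5/2,-2), (-3/2,-3)
  (m₁,m₂)=(-3/2,-3): CG² = 6/11, CG = +√(6/11)
  (m₁,m₂)=(-5/2,-2): CG² = 5/11, CG = −√(5/11)   ← matches the target
Pairs with CG² = 5/11: (-5/2,-2): −√(5/11)

(-5/2,-2): −√(5/11)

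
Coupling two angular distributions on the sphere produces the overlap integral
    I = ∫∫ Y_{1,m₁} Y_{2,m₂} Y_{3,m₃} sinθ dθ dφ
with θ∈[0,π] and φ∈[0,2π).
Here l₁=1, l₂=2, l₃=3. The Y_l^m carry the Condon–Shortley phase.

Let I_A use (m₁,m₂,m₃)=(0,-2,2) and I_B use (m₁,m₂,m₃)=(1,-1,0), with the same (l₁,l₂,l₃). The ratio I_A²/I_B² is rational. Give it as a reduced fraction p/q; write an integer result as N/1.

5/3

l's match ⇒ only the (l;m) 3-j factors differ between A and B.
A: triangle coeff Δ(1,2,3) = 1/105; Σ_t [0,0]: t=0:+1/24 = 1/24; (3j)²=1/21 [(1 2 3; 0 -2 2)], sign=-1
B: triangle coeff Δ(1,2,3) = 1/105; Σ_t [0,0]: t=0:+1/12 = 1/12; (3j)²=1/35 [(1 2 3; 1 -1 0)], sign=-1
I_A²/I_B² = (1/21)/(1/35) = 5/3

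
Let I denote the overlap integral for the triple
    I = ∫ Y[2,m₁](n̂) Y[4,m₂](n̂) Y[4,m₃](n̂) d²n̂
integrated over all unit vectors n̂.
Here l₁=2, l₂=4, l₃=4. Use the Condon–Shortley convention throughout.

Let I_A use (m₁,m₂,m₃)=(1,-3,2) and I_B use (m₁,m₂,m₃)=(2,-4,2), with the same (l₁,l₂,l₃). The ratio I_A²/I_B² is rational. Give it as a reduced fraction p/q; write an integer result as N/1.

25/8

Same 2,4,4: normalisation and zero-m 3j drop out of the ratio.
A: Δ: 2! 2! 6! / 11! → 1/13860; sum: t=0:+1/240 t=1:−1/1440 = 1/288; 3j²(2 4 4; 1 -3 2) = Δ·Π!·Σ² = 5/132  (sign +1)
B: Δ: 2! 2! 6! / 11! → 1/13860; sum: t=0:+1/2880 = 1/2880; 3j²(2 4 4; 2 -4 2) = Δ·Π!·Σ² = 2/165  (sign +1)
I_A²/I_B² = (5/132)/(2/165) = 25/8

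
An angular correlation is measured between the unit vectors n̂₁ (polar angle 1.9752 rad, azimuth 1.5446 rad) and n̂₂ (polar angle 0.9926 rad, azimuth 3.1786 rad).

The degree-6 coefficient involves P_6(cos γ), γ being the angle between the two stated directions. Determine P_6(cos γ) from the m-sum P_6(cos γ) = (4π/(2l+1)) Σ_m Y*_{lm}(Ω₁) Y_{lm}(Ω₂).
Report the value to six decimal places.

Term-by-term m-sum for l=6 (normalisation 4π/13 = 0.966644):
  [-6]  conj(Y_{6,-6})(Ω₁) = (-0.288061, 0.045653) ; Y_{6,-6}(Ω₂) = (0.162547, -0.036698) ; Δ = (-0.045148, 0.017992)
  [-5]  conj(Y_{6,-5})(Ω₁) = (-0.056476, -0.428710) ; Y_{6,-5}(Ω₂) = (-0.370281, 0.069308) ; Δ = (0.050625, 0.154829)
  [-4]  conj(Y_{6,-4})(Ω₁) = (0.178186, -0.018740) ; Y_{6,-4}(Ω₂) = (0.396675, -0.059152) ; Δ = (0.069573, -0.017974)
  [-3]  conj(Y_{6,-3})(Ω₁) = (-0.020278, -0.257497) ; Y_{6,-3}(Ω₂) = (-0.059317, 0.006613) ; Δ = (0.002906, 0.015140)
  [-2]  conj(Y_{6,-2})(Ω₁) = (0.273730, -0.014355) ; Y_{6,-2}(Ω₂) = (-0.326271, 0.024193) ; Δ = (-0.088963, 0.011306)
  [-1]  conj(Y_{6,-1})(Ω₁) = (-0.004475, -0.170784) ; Y_{6,-1}(Ω₂) = (0.191524, -0.007091) ; Δ = (-0.002068, -0.032677)
  [+0]  conj(Y_{6,0})(Ω₁) = (0.290066, -0.000000) ; Y_{6,0}(Ω₂) = (0.280684, 0.000000) ; Δ = (0.081417, 0.000000)
  [+1]  conj(Y_{6,1})(Ω₁) = (0.004475, -0.170784) ; Y_{6,1}(Ω₂) = (-0.191524, -0.007091) ; Δ = (-0.002068, 0.032677)
  [+2]  conj(Y_{6,2})(Ω₁) = (0.273730, 0.014355) ; Y_{6,2}(Ω₂) = (-0.326271, -0.024193) ; Δ = (-0.088963, -0.011306)
  [+3]  conj(Y_{6,3})(Ω₁) = (0.020278, -0.257497) ; Y_{6,3}(Ω₂) = (0.059317, 0.006613) ; Δ = (0.002906, -0.015140)
  [+4]  conj(Y_{6,4})(Ω₁) = (0.178186, 0.018740) ; Y_{6,4}(Ω₂) = (0.396675, 0.059152) ; Δ = (0.069573, 0.017974)
  [+5]  conj(Y_{6,5})(Ω₁) = (0.056476, -0.428710) ; Y_{6,5}(Ω₂) = (0.370281, 0.069308) ; Δ = (0.050625, -0.154829)
  [+6]  conj(Y_{6,6})(Ω₁) = (-0.288061, -0.045653) ; Y_{6,6}(Ω₂) = (0.162547, 0.036698) ; Δ = (-0.045148, -0.017992)
Accumulated sum (0.055267, -0.000000); after 4π/(2l+1) scaling, (0.053423, -0.000000) ⇒ P_6 = 0.053423

0.053423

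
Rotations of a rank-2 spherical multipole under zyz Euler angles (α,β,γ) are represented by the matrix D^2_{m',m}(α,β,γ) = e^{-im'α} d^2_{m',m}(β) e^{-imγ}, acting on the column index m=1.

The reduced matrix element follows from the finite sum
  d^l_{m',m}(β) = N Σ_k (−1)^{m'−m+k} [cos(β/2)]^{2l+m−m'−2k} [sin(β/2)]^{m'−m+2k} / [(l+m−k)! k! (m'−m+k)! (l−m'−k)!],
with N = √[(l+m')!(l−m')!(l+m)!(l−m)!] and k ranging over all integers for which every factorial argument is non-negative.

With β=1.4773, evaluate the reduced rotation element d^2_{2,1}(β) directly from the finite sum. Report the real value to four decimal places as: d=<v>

d^2_{2,1}(β=1.4773) via the finite sum:
Half-angle: c=0.739378, s=0.673290. N=√(24·1·6·1)=12.000000
The bounds max(0,m−m')=0 and min(l+m,l−m')=0 give 1 term
  k=0: (−1)^1·12.0000/(6)·0.7394^3·0.6733^1 = -0.544292
d^2_{2,1}(1.4773) = -0.544292

d=-0.5443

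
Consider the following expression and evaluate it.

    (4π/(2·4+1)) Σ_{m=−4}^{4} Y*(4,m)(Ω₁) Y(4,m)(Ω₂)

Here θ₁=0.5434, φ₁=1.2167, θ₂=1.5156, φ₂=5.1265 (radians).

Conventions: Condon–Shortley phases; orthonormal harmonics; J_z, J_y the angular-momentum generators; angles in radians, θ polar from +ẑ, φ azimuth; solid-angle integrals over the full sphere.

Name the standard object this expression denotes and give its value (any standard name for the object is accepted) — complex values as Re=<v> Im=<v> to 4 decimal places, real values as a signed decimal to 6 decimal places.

Legendre polynomial (addition theorem), +0.029457

This sum is the spherical-harmonic addition theorem: it equals the Legendre polynomial P_l(cos γ) of the angle γ between the two directions.
Expand P_4 via completeness: Σ_{m} conj(Y_{4,m}) at Ω₁ times Y_{4,m} at Ω₂ —
  m=-4: (+0.004864-0.031252i) × (-0.037626-0.438231i) = -0.013879-0.000956i  (running Σ = -0.013879-0.000956i)
  m=-3: (-0.129356-0.072103i) × (-0.065063-0.022174i) = +0.006817+0.007560i  (running Σ = -0.007061+0.006604i)
  m=-2: (-0.280443+0.240169i) × (+0.220707-0.240469i) = -0.004143+0.120445i  (running Σ = -0.011204+0.127049i)
  m=-1: (+0.154536+0.418030i) × (-0.031234-0.071063i) = +0.024880-0.024038i  (running Σ = +0.013676+0.103010i)
  m=0: (-0.020324-0.000000i) × (+0.307732+0.000000i) = -0.006254-0.000000i  (running Σ = +0.007421+0.103010i)
  m=1: (-0.154536+0.418030i) × (+0.031234-0.071063i) = +0.024880+0.024038i  (running Σ = +0.032301+0.127049i)
  m=2: (-0.280443-0.240169i) × (+0.220707+0.240469i) = -0.004143-0.120445i  (running Σ = +0.028158+0.006604i)
  m=3: (+0.129356-0.072103i) × (+0.065063-0.022174i) = +0.006817-0.007560i  (running Σ = +0.034976-0.000956i)
  m=4: (+0.004864+0.031252i) × (-0.037626+0.438231i) = -0.013879+0.000956i  (running Σ = +0.021097-0.000000i)
Total Σ_m = +0.021097-0.000000i. Multiply by 1.396263: +0.029457-0.000000i. P_4(cos γ) = 0.029457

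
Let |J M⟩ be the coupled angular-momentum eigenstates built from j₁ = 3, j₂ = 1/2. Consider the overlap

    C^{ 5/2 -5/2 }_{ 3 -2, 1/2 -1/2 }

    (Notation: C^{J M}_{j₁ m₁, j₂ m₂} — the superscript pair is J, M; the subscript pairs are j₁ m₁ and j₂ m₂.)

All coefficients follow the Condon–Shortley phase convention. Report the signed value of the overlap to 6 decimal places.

j₁+j₂−J=1  J+j₁−j₂=5  J−j₁+j₂=0  j₁+j₂+J+1=7
(j₁±m₁, j₂±m₂, J±M) = (1,5,0,1,0,5)
P² = 14400/7
sum k=0..0:
  [0] +1/120 = 1/120
S = 1/120
C² = P²·S² = 1/7 ; C = +0.377964

+0.377964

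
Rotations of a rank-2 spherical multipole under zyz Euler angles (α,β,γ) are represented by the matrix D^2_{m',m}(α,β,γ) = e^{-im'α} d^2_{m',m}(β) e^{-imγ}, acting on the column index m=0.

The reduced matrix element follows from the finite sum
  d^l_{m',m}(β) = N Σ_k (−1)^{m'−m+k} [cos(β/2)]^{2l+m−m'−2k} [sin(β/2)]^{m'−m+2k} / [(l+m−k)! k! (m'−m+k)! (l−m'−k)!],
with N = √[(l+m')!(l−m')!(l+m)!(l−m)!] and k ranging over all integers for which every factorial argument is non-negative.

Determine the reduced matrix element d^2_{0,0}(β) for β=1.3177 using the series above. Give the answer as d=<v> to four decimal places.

d^2_{0,0}(β=1.3177) via the finite sum:
Half-angle: c=0.790697, s=0.612208. N=√(2·2·2·2)=4.000000
Admissible k: 0..2 (factorial args all ≥0)
  k=0: (−1)^0·4.0000/(4)·0.7907^4·0.6122^0 = +0.390877
  k=1: (−1)^1·4.0000/(1)·0.7907^2·0.6122^2 = -0.937298
  k=2: (−1)^2·4.0000/(4)·0.7907^0·0.6122^4 = +0.140474
d^2_{0,0}(1.3177) = +0.390877 -0.937298 +0.140474 = -0.405948

d=-0.4059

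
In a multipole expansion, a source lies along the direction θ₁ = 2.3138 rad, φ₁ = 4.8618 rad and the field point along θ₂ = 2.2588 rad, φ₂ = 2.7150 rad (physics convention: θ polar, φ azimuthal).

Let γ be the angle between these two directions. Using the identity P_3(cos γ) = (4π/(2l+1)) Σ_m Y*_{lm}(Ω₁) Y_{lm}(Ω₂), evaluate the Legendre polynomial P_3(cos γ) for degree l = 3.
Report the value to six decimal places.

Summing Y*_{l m}(θ₁,φ₁)·Y_{l m}(θ₂,φ₂) over m ∈ [−3, 3]; prefactor 4π/(2·3+1) = 1.795196:
  m=-3: (-0.072218, 0.150179) × (-0.055190, -0.184261) = (0.031658, 0.005018)  (running Σ = (0.031658, 0.005018))
  m=-2: (0.358347, 0.110387) × (-0.254673, -0.291772) = (-0.059053, -0.132668)  (running Σ = (-0.027395, -0.127650))
  m=-1: (0.045641, -0.303199) × (-0.230947, -0.104966) = (-0.042366, 0.065232)  (running Σ = (-0.069762, -0.062418))
  m=0: (0.179677, -0.000000) × (0.233150, 0.000000) = (0.041892, 0.000000)  (running Σ = (-0.027870, -0.062418))
  m=1: (-0.045641, -0.303199) × (0.230947, -0.104966) = (-0.042366, -0.065232)  (running Σ = (-0.070236, -0.127650))
  m=2: (0.358347, -0.110387) × (-0.254673, 0.291772) = (-0.059053, 0.132668)  (running Σ = (-0.129290, 0.005018))
  m=3: (0.072218, 0.150179) × (0.055190, -0.184261) = (0.031658, -0.005018)  (running Σ = (-0.097632, 0.000000))
Total Σ_m = (-0.097632, 0.000000). Multiply by 1.795196: (-0.175268, 0.000000). P_3(cos γ) = -0.175268

-0.175268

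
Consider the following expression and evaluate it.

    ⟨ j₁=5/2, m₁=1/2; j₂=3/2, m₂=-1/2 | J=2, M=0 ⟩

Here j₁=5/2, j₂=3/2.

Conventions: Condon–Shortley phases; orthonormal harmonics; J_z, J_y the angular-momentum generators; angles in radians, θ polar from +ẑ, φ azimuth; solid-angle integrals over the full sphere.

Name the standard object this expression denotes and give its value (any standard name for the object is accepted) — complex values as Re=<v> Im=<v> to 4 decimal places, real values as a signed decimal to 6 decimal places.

This is a Clebsch–Gordan (vector-coupling) coefficient.
j₁+j₂−J=2  J+j₁−j₂=3  J−j₁+j₂=1  j₁+j₂+J+1=7
(j₁±m₁, j₂±m₂, J±M) = (3,2,1,2,2,2)
P² = 8/7
sum k=0..1:
  [0] +1/4 = 1/4
  [1] −1/2 = -1/2
S = -1/4
C² = P²·S² = 1/14 ; C = -0.267261

Clebsch–Gordan coefficient, −√(1/14) ≈ -0.267261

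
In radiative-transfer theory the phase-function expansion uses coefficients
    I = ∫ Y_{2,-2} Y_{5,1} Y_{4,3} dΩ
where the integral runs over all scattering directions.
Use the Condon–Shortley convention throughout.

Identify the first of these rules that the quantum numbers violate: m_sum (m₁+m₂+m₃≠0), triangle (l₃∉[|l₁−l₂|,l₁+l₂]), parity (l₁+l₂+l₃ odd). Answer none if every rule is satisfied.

m_sum

m₁+m₂+m₃ = -2 + 1 + 3 = 2  ✗
triangle: |2−5|=3 ≤ l₃=4 ≤ 2+5=7
parity: l₁+l₂+l₃ = 11 is odd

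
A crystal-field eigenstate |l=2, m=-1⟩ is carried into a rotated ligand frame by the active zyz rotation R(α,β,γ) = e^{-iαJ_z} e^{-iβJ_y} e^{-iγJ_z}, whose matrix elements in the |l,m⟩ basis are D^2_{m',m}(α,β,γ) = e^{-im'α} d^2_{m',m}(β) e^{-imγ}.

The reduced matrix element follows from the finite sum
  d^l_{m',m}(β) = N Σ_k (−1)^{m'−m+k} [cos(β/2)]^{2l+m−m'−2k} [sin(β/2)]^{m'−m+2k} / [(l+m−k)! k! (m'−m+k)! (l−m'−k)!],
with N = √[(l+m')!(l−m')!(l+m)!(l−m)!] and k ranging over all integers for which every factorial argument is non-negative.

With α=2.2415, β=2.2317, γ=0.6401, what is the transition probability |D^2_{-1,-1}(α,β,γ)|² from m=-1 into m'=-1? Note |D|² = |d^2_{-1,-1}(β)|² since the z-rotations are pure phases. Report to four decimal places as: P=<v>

P=0.1850

First d^2_{-1,-1}(β=2.2317), then the phase factors e^{-i(-1)α} and e^{-i(-1)γ}:
With c≡cos(β/2)=0.439414 and s≡sin(β/2)=0.898285, N=[1·6·1·6]^{1/2}=6.000000
The bounds max(0,m−m')=0 and min(l+m,l−m')=1 give 2 terms
  k=0: (−1)^0·6.0000/(6)·0.4394^4·0.8983^0 = +0.037282
  k=1: (−1)^1·6.0000/(2)·0.4394^2·0.8983^2 = -0.467409
d^2_{-1,-1}(2.2317) = +0.037282 -0.467409 = -0.430127
|D^2_{-1,-1}|² = |d^2_{-1,-1}(β)|² = (-0.430127)² = 0.185010 (the z-rotation phases have unit modulus)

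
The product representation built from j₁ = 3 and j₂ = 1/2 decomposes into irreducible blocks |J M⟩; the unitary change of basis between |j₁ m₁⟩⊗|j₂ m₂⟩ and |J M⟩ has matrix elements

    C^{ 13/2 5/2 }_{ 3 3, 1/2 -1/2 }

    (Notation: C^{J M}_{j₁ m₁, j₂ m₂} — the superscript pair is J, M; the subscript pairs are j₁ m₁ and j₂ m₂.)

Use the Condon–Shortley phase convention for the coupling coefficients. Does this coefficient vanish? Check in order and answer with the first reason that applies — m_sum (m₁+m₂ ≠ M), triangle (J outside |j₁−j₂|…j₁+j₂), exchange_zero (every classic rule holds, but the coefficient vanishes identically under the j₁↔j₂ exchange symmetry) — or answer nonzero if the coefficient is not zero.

triangle

m-sum: m₁+m₂ = 3+(-1/2) = 5/2, M = 5/2  ✓
triangle: need |j₁−j₂| ≤ J ≤ j₁+j₂, i.e. J ∈ [5/2, 7/2]; J = 13/2 is outside ✗ ⇒ coefficient is 0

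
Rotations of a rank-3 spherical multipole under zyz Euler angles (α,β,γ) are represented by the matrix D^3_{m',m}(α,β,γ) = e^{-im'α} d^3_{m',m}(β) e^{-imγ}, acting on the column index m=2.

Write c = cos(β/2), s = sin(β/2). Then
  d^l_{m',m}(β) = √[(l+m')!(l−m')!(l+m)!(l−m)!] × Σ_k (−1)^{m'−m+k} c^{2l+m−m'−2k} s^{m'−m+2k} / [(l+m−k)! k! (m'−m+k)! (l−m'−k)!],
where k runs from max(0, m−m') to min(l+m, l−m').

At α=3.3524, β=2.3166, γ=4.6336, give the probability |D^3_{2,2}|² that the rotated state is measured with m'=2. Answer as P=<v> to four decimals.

P=0.0109

First d^3_{2,2}(β=2.3166), then the phase factors e^{-i(2)α} and e^{-i(2)γ}:
Half-angle: c=0.400898, s=0.916123. N=√(120·1·120·1)=120.000000
k∈{0,1} keeps every argument non-negative
  k=0: (−1)^0·120.0000/(120)·0.4009^6·0.9161^0 = +0.004151
  k=1: (−1)^1·120.0000/(24)·0.4009^4·0.9161^2 = -0.108395
d^3_{2,2}(2.3166) = +0.004151 -0.108395 = -0.104244
|D^3_{2,2}|² = |d^3_{2,2}(β)|² = (-0.104244)² = 0.010867 (the z-rotation phases have unit modulus)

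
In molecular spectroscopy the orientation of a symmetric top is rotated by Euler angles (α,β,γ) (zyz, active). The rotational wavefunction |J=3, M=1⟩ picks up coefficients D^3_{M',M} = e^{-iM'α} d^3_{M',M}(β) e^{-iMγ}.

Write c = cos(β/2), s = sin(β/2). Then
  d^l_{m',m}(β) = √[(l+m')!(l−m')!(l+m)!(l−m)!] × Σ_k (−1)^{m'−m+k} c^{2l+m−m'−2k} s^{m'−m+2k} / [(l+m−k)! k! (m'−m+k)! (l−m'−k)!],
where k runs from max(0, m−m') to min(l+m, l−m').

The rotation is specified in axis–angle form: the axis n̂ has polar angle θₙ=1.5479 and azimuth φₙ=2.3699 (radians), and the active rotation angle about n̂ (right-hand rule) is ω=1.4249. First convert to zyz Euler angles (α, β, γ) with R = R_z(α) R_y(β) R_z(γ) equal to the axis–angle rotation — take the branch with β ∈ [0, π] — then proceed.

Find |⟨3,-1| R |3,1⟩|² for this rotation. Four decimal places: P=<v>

P=0.0069

Axis–angle → zyz. n̂ = (sinθₙcosφₙ, sinθₙsinφₙ, cosθₙ) = (-0.716543, +0.697167, +0.022894), ω = 1.4249.
R = I cosω + sinω [n̂]ₓ + (1−cosω) n̂n̂ᵀ gives
  R = [+0.584171, -0.449577, +0.675740; -0.404275, +0.560760, +0.722572; -0.703780, -0.695290, +0.145827]
β = atan2(√(R₁₃²+R₂₃²), R₃₃) = 1.424447; α = atan2(R₂₃, R₁₃) mod 2π = 0.818877; γ = atan2(R₃₂, −R₃₁) mod 2π = 5.503855
D^3_{-1,1}(0.8189,1.4244,5.5039) = e^{-i·-1·0.8189}·d^3_{-1,1}(1.4244)·e^{-i·1·5.5039}. Compute d first:
c=cos(1.424447/2)=0.756911, s=sin(1.424447/2)=0.653518; N=√[2·24·24·2]=48.000000
k: max(0,(1)−(-1))=2 … min(3+(1),3−(-1))=4
  k=2: (−1)^0·48.0000/(8)·0.7569^4·0.6535^2 = +0.841095
  k=3: (−1)^1·48.0000/(6)·0.7569^2·0.6535^4 = -0.836008
  k=4: (−1)^2·48.0000/(48)·0.7569^0·0.6535^6 = +0.077902
d^3_{-1,1}(1.4244) = +0.841095 -0.836008 +0.077902 = +0.082989
|D^3_{-1,1}|² = |d^3_{-1,1}(β)|² = (+0.082989)² = 0.006887 (the z-rotation phases have unit modulus)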